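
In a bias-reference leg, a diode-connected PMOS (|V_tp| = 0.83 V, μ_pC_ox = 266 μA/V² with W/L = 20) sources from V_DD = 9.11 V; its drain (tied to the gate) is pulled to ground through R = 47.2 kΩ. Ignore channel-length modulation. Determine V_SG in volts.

V_SG = 1.08 V

With gate tied to drain, V_SG = V_SD ≥ V_SG − |V_tp|, so the device is in saturation.
k_p = μ_pC_ox · (W/L) = 5.32 mA/V².
KCL at the drain: ½ k_p (V_SG − |V_tp|)² = (V_DD − V_SG)/R.
Let x = V_SG − 0.83. Then 126 x² + x − 8.28 = 0, giving x = 0.253 V (positive root), so V_SG = 1.08 V.
I_D = (V_DD − V_SG)/R = (9.11 − 1.08) / 47.2 = 0.17 mA.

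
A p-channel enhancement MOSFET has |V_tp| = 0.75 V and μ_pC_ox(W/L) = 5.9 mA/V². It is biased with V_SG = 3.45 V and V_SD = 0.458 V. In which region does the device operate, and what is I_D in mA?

V_ov = V_SG − |V_tp| = 3.45 − 0.75 = 2.7 V.
Since V_SD = 0.458 V < V_ov = 2.7 V, the device is in the triode region.
I_D = k_p [V_ov · V_SD − ½ V_SD²] = 5.9 × [2.7 × 0.458 − 0.5 × 0.458²] = 6.68 mA.

Triode; I_D = 6.68 mA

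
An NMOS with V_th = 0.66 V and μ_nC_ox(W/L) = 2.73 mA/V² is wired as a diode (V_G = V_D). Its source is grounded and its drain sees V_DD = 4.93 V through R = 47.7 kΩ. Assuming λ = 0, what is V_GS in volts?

With gate tied to drain, V_GS = V_DS ≥ V_GS − V_th, so the device is in saturation.
KCL at the drain: ½ k_n (V_GS − V_th)² = (V_DD − V_GS)/R.
Let x = V_GS − 0.66. Then 65.1 x² + x − 4.27 = 0, giving x = 0.249 V (positive root), so V_GS = 0.909 V.
I_D = (V_DD − V_GS)/R = (4.93 − 0.909) / 47.7 = 0.0843 mA.

V_GS = 0.909 V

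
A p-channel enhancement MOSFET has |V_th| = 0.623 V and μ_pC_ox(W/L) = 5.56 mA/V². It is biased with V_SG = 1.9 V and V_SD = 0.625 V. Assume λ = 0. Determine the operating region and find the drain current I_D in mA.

Triode; I_D = 3.35 mA

V_ov = V_SG − |V_th| = 1.9 − 0.623 = 1.28 V.
Since V_SD = 0.625 V < V_ov = 1.28 V, the device is in the triode region.
I_D = k_p [V_ov · V_SD − ½ V_SD²] = 5.56 × [1.28 × 0.625 − 0.5 × 0.625²] = 3.35 mA.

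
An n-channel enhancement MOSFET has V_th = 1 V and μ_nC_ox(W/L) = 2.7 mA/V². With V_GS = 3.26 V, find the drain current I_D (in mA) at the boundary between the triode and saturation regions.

I_D = 6.90 mA

At the boundary V_DS = V_ov = V_GS − V_th = 3.26 − 1 = 2.26 V.
I_D = ½ k_n V_ov² = 0.5 × 2.7 × 2.26² = 6.9 mA.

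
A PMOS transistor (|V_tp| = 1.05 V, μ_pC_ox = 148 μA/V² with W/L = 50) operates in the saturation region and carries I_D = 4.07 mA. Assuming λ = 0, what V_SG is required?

V_SG = 2.10 V

k_p = μ_pC_ox · (W/L) = 7.4 mA/V².
In saturation I_D = ½ k_p (V_SG − |V_tp|)², so V_SG − |V_tp| = √(2 I_D / k_p) = √(2 × 4.07 / 7.4) = 1.05 V.
V_SG = 1.05 + 1.05 = 2.1 V.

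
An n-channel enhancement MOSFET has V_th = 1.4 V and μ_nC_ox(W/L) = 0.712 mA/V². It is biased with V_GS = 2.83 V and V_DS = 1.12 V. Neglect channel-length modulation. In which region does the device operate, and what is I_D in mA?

Triode; I_D = 0.694 mA

V_ov = V_GS − V_th = 2.83 − 1.4 = 1.43 V.
Since V_DS = 1.12 V < V_ov = 1.43 V, the device is in the triode region.
I_D = k_n [V_ov · V_DS − ½ V_DS²] = 0.712 × [1.43 × 1.12 − 0.5 × 1.12²] = 0.694 mA.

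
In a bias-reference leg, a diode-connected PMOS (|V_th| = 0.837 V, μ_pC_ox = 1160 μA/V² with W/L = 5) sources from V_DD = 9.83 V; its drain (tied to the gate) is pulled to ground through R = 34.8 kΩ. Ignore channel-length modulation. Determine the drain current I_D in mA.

With gate tied to drain, V_SG = V_SD ≥ V_SG − |V_th|, so the device is in saturation.
k_p = μ_pC_ox · (W/L) = 5.8 mA/V².
KCL at the drain: ½ k_p (V_SG − |V_th|)² = (V_DD − V_SG)/R.
Let x = V_SG − 0.837. Then 101 x² + x − 8.993 = 0, giving x = 0.294 V (positive root), so V_SG = 1.13 V.
I_D = (V_DD − V_SG)/R = (9.83 − 1.13) / 34.8 = 0.25 mA.

I_D = 0.250 mA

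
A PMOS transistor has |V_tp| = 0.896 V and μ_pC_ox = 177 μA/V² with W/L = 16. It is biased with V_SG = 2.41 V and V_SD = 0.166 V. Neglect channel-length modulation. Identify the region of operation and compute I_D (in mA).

Triode; I_D = 0.673 mA

k_p = μ_pC_ox · (W/L) = 2.832 mA/V².
V_ov = V_SG − |V_tp| = 2.41 − 0.896 = 1.51 V.
Since V_SD = 0.166 V < V_ov = 1.51 V, the device is in the triode region.
I_D = k_p [V_ov · V_SD − ½ V_SD²] = 2.832 × [1.51 × 0.166 − 0.5 × 0.166²] = 0.673 mA.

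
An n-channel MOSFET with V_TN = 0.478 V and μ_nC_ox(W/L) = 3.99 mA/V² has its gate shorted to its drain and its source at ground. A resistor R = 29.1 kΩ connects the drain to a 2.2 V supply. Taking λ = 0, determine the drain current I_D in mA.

With gate tied to drain, V_GS = V_DS ≥ V_GS − V_TN, so the device is in saturation.
KCL at the drain: ½ k_n (V_GS − V_TN)² = (V_DD − V_GS)/R.
Let x = V_GS − 0.478. Then 58.1 x² + x − 1.722 = 0, giving x = 0.164 V (positive root), so V_GS = 0.642 V.
I_D = (V_DD − V_GS)/R = (2.2 − 0.642) / 29.1 = 0.0535 mA.

I_D = 0.0535 mA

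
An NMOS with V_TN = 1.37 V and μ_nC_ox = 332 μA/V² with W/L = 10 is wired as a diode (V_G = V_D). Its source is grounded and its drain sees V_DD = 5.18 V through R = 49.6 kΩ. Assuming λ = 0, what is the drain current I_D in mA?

With gate tied to drain, V_GS = V_DS ≥ V_GS − V_TN, so the device is in saturation.
k_n = μ_nC_ox · (W/L) = 3.32 mA/V².
KCL at the drain: ½ k_n (V_GS − V_TN)² = (V_DD − V_GS)/R.
Let x = V_GS − 1.37. Then 82.3 x² + x − 3.81 = 0, giving x = 0.209 V (positive root), so V_GS = 1.58 V.
I_D = (V_DD − V_GS)/R = (5.18 − 1.58) / 49.6 = 0.0726 mA.

I_D = 0.0726 mA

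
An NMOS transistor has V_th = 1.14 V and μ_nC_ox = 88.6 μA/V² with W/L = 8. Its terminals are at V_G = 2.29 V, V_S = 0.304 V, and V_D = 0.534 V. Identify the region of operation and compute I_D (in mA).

Triode; I_D = 0.119 mA

V_GS = V_G − V_S = 2.29 − 0.304 = 1.99 V; V_DS = V_D − V_S = 0.534 − 0.304 = 0.23 V.
k_n = μ_nC_ox · (W/L) = 0.7088 mA/V².
V_ov = V_GS − V_th = 1.99 − 1.14 = 0.846 V.
Since V_DS = 0.23 V < V_ov = 0.846 V, the device is in the triode region.
I_D = k_n [V_ov · V_DS − ½ V_DS²] = 0.7088 × [0.846 × 0.23 − 0.5 × 0.23²] = 0.119 mA.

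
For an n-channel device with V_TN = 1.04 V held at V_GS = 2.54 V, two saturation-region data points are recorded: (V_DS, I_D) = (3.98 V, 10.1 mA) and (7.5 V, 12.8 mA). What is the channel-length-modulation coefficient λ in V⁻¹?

λ = 0.109 V⁻¹

With V_GS fixed, I_D ∝ (1 + λ V_DS) in saturation, so I_D2/I_D1 = (1 + λ V_DS2)/(1 + λ V_DS1).
12.8/10.1 = 1.267 = (1 + 7.5 λ)/(1 + 3.98 λ).
Solving: λ (I_D1 V_DS2 − I_D2 V_DS1) = I_D2 − I_D1, so λ = (12.8 − 10.1) / (10.1 × 7.5 − 12.8 × 3.98) = 2.7 / 24.8 = 0.109 V⁻¹.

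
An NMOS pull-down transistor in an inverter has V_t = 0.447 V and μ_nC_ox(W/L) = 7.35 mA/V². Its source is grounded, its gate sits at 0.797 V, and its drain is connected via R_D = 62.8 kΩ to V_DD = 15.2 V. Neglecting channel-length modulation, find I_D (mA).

V_GS = V_G = 0.797 V, so V_ov = 0.797 − 0.447 = 0.35 V.
Assume saturation: I_D = ½ k_n V_ov² = 0.5 × 7.35 × 0.35² = 0.45 mA, giving V_DS = V_DD − I_D R_D = 15.2 − 0.45 × 62.8 = -13.1 V.
But -13.1 V < V_ov = 0.35 V, so the device is actually in triode.
In triode I_D = k_n[V_ov V_DS − ½ V_DS²] and I_D = (V_DD − V_DS)/R_D. Equating: 231 V_DS² − 162.6 V_DS + 15.2 = 0, giving V_DS = 0.111 V (the root below V_ov).
I_D = (15.2 − 0.111) / 62.8 = 0.24 mA.

I_D = 0.240 mA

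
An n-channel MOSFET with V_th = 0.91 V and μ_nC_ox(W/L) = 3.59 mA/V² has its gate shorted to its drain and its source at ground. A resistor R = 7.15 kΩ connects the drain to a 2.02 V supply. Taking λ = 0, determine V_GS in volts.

V_GS = 1.17 V

With gate tied to drain, V_GS = V_DS ≥ V_GS − V_th, so the device is in saturation.
KCL at the drain: ½ k_n (V_GS − V_th)² = (V_DD − V_GS)/R.
Let x = V_GS − 0.91. Then 12.8 x² + x − 1.11 = 0, giving x = 0.258 V (positive root), so V_GS = 1.17 V.
I_D = (V_DD − V_GS)/R = (2.02 − 1.17) / 7.15 = 0.119 mA.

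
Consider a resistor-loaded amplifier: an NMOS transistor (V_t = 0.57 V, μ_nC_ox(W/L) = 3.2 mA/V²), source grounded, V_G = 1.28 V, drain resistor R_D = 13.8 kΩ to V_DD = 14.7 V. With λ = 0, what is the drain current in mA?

I_D = 0.807 mA

V_GS = V_G = 1.28 V, so V_ov = 1.28 − 0.57 = 0.71 V.
Assume saturation: I_D = ½ k_n V_ov² = 0.5 × 3.2 × 0.71² = 0.807 mA, giving V_DS = V_DD − I_D R_D = 14.7 − 0.807 × 13.8 = 3.57 V.
V_DS = 3.57 V ≥ V_ov = 0.71 V, confirming saturation.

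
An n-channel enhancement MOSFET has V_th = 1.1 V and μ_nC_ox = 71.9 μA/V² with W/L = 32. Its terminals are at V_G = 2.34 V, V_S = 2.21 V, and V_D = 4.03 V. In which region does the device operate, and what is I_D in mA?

Cutoff; I_D = 0 mA

V_GS = V_G − V_S = 2.34 − 2.21 = 0.13 V; V_DS = V_D − V_S = 4.03 − 2.21 = 1.82 V.
V_GS = 0.13 V < V_th = 1.1 V, so the transistor is in cutoff.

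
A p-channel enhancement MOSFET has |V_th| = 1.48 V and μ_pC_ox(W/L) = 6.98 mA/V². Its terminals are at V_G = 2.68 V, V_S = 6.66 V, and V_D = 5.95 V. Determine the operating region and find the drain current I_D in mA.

V_SG = V_S − V_G = 6.66 − 2.68 = 3.98 V; V_SD = V_S − V_D = 6.66 − 5.95 = 0.71 V.
V_ov = V_SG − |V_th| = 3.98 − 1.48 = 2.5 V.
Since V_SD = 0.71 V < V_ov = 2.5 V, the device is in the triode region.
I_D = k_p [V_ov · V_SD − ½ V_SD²] = 6.98 × [2.5 × 0.71 − 0.5 × 0.71²] = 10.6 mA.

Triode; I_D = 10.6 mA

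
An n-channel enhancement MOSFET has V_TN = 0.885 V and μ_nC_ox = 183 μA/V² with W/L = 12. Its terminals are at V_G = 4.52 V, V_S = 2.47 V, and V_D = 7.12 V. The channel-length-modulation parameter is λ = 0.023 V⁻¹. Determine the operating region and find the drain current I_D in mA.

Saturation; I_D = 1.65 mA

V_GS = V_G − V_S = 4.52 − 2.47 = 2.05 V; V_DS = V_D − V_S = 7.12 − 2.47 = 4.65 V.
k_n = μ_nC_ox · (W/L) = 2.196 mA/V².
V_ov = V_GS − V_TN = 2.05 − 0.885 = 1.16 V.
Since V_DS = 4.65 V ≥ V_ov = 1.16 V, the device is in saturation.
I_D = ½ k_n V_ov² (1 + λ V_DS) = 0.5 × 2.196 × 1.16² × (1 + 0.023 × 4.65) = 1.65 mA.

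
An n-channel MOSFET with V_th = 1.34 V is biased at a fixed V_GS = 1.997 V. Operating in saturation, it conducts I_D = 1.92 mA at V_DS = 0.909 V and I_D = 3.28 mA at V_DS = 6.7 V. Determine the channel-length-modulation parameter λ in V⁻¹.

With V_GS fixed, I_D ∝ (1 + λ V_DS) in saturation, so I_D2/I_D1 = (1 + λ V_DS2)/(1 + λ V_DS1).
3.28/1.92 = 1.708 = (1 + 6.7 λ)/(1 + 0.909 λ).
Solving: λ (I_D1 V_DS2 − I_D2 V_DS1) = I_D2 − I_D1, so λ = (3.28 − 1.92) / (1.92 × 6.7 − 3.28 × 0.909) = 1.36 / 9.88 = 0.138 V⁻¹.

λ = 0.138 V⁻¹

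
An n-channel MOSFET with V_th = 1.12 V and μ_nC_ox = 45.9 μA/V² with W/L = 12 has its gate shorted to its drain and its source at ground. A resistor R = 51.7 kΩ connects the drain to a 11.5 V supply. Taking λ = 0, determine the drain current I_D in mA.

I_D = 0.185 mA

With gate tied to drain, V_GS = V_DS ≥ V_GS − V_th, so the device is in saturation.
k_n = μ_nC_ox · (W/L) = 0.5508 mA/V².
KCL at the drain: ½ k_n (V_GS − V_th)² = (V_DD − V_GS)/R.
Let x = V_GS − 1.12. Then 14.2 x² + x − 10.38 = 0, giving x = 0.819 V (positive root), so V_GS = 1.94 V.
I_D = (V_DD − V_GS)/R = (11.5 − 1.94) / 51.7 = 0.185 mA.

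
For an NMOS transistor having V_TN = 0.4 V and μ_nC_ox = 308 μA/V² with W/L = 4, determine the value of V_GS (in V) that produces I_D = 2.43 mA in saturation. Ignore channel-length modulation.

k_n = μ_nC_ox · (W/L) = 1.232 mA/V².
In saturation I_D = ½ k_n (V_GS − V_TN)², so V_GS − V_TN = √(2 I_D / k_n) = √(2 × 2.43 / 1.232) = 1.99 V.
V_GS = 0.4 + 1.99 = 2.39 V.

V_GS = 2.39 V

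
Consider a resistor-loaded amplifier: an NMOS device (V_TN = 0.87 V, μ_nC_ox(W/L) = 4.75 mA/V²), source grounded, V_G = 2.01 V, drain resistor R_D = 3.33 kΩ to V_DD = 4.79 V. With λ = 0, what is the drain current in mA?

V_GS = V_G = 2.01 V, so V_ov = 2.01 − 0.87 = 1.14 V.
Assume saturation: I_D = ½ k_n V_ov² = 0.5 × 4.75 × 1.14² = 3.09 mA, giving V_DS = V_DD − I_D R_D = 4.79 − 3.09 × 3.33 = -5.49 V.
But -5.49 V < V_ov = 1.14 V, so the device is actually in triode.
In triode I_D = k_n[V_ov V_DS − ½ V_DS²] and I_D = (V_DD − V_DS)/R_D. Equating: 7.91 V_DS² − 19.03 V_DS + 4.79 = 0, giving V_DS = 0.286 V (the root below V_ov).
I_D = (4.79 − 0.286) / 3.33 = 1.35 mA.

I_D = 1.35 mA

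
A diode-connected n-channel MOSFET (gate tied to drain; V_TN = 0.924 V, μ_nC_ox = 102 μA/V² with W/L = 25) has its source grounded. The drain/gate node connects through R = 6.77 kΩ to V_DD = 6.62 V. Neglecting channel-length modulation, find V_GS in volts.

With gate tied to drain, V_GS = V_DS ≥ V_GS − V_TN, so the device is in saturation.
k_n = μ_nC_ox · (W/L) = 2.55 mA/V².
KCL at the drain: ½ k_n (V_GS − V_TN)² = (V_DD − V_GS)/R.
Let x = V_GS − 0.924. Then 8.63 x² + x − 5.696 = 0, giving x = 0.756 V (positive root), so V_GS = 1.68 V.
I_D = (V_DD − V_GS)/R = (6.62 − 1.68) / 6.77 = 0.73 mA.

V_GS = 1.68 V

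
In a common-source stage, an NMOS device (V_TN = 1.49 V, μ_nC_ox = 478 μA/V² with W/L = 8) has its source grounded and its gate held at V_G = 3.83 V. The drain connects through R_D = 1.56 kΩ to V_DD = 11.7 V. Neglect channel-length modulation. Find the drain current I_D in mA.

V_GS = V_G = 3.83 V, so V_ov = 3.83 − 1.49 = 2.34 V.
k_n = μ_nC_ox · (W/L) = 3.824 mA/V².
Assume saturation: I_D = ½ k_n V_ov² = 0.5 × 3.824 × 2.34² = 10.5 mA, giving V_DS = V_DD − I_D R_D = 11.7 − 10.5 × 1.56 = -4.63 V.
But -4.63 V < V_ov = 2.34 V, so the device is actually in triode.
In triode I_D = k_n[V_ov V_DS − ½ V_DS²] and I_D = (V_DD − V_DS)/R_D. Equating: 2.98 V_DS² − 14.96 V_DS + 11.7 = 0, giving V_DS = 0.97 V (the root below V_ov).
I_D = (11.7 − 0.97) / 1.56 = 6.88 mA.

I_D = 6.88 mA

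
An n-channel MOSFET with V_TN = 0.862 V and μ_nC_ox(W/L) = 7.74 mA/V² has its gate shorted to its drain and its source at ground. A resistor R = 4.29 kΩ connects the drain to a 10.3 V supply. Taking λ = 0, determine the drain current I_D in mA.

I_D = 2.03 mA

With gate tied to drain, V_GS = V_DS ≥ V_GS − V_TN, so the device is in saturation.
KCL at the drain: ½ k_n (V_GS − V_TN)² = (V_DD − V_GS)/R.
Let x = V_GS − 0.862. Then 16.6 x² + x − 9.438 = 0, giving x = 0.724 V (positive root), so V_GS = 1.59 V.
I_D = (V_DD − V_GS)/R = (10.3 − 1.59) / 4.29 = 2.03 mA.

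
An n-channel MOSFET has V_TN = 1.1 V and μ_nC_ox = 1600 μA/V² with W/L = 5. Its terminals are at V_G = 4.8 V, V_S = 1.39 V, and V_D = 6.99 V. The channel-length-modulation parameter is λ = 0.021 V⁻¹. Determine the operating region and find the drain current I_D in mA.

Saturation; I_D = 23.9 mA

V_GS = V_G − V_S = 4.8 − 1.39 = 3.41 V; V_DS = V_D − V_S = 6.99 − 1.39 = 5.6 V.
k_n = μ_nC_ox · (W/L) = 8 mA/V².
V_ov = V_GS − V_TN = 3.41 − 1.1 = 2.31 V.
Since V_DS = 5.6 V ≥ V_ov = 2.31 V, the device is in saturation.
I_D = ½ k_n V_ov² (1 + λ V_DS) = 0.5 × 8 × 2.31² × (1 + 0.021 × 5.6) = 23.9 mA.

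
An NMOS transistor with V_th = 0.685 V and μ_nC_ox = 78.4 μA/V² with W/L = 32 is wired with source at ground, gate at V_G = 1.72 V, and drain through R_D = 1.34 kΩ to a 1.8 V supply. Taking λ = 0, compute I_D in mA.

I_D = 0.975 mA

V_GS = V_G = 1.72 V, so V_ov = 1.72 − 0.685 = 1.03 V.
k_n = μ_nC_ox · (W/L) = 2.509 mA/V².
Assume saturation: I_D = ½ k_n V_ov² = 0.5 × 2.509 × 1.03² = 1.34 mA, giving V_DS = V_DD − I_D R_D = 1.8 − 1.34 × 1.34 = -0.000618 V.
But -0.000618 V < V_ov = 1.03 V, so the device is actually in triode.
In triode I_D = k_n[V_ov V_DS − ½ V_DS²] and I_D = (V_DD − V_DS)/R_D. Equating: 1.68 V_DS² − 4.479 V_DS + 1.8 = 0, giving V_DS = 0.493 V (the root below V_ov).
I_D = (1.8 − 0.493) / 1.34 = 0.975 mA.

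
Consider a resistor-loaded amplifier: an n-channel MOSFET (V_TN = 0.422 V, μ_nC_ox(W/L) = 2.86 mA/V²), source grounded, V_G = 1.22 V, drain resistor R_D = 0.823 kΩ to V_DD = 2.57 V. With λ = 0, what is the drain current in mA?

V_GS = V_G = 1.22 V, so V_ov = 1.22 − 0.422 = 0.798 V.
Assume saturation: I_D = ½ k_n V_ov² = 0.5 × 2.86 × 0.798² = 0.911 mA, giving V_DS = V_DD − I_D R_D = 2.57 − 0.911 × 0.823 = 1.82 V.
V_DS = 1.82 V ≥ V_ov = 0.798 V, confirming saturation.

I_D = 0.911 mA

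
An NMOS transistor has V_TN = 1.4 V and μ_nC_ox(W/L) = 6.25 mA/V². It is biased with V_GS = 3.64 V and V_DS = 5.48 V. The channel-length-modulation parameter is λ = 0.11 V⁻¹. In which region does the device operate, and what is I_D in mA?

V_ov = V_GS − V_TN = 3.64 − 1.4 = 2.24 V.
Since V_DS = 5.48 V ≥ V_ov = 2.24 V, the device is in saturation.
I_D = ½ k_n V_ov² (1 + λ V_DS) = 0.5 × 6.25 × 2.24² × (1 + 0.11 × 5.48) = 25.1 mA.

Saturation; I_D = 25.1 mA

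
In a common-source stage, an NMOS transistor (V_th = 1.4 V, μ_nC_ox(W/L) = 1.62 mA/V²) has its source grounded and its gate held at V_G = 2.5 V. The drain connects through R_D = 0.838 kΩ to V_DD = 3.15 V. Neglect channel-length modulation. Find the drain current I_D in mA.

V_GS = V_G = 2.5 V, so V_ov = 2.5 − 1.4 = 1.1 V.
Assume saturation: I_D = ½ k_n V_ov² = 0.5 × 1.62 × 1.1² = 0.98 mA, giving V_DS = V_DD − I_D R_D = 3.15 − 0.98 × 0.838 = 2.33 V.
V_DS = 2.33 V ≥ V_ov = 1.1 V, confirming saturation.

I_D = 0.980 mA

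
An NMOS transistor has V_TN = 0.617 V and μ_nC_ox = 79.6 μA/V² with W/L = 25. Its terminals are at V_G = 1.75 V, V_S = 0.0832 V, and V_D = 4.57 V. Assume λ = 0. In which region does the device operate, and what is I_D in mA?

Saturation; I_D = 1.10 mA

V_GS = V_G − V_S = 1.75 − 0.0832 = 1.67 V; V_DS = V_D − V_S = 4.57 − 0.0832 = 4.49 V.
k_n = μ_nC_ox · (W/L) = 1.99 mA/V².
V_ov = V_GS − V_TN = 1.67 − 0.617 = 1.05 V.
Since V_DS = 4.49 V ≥ V_ov = 1.05 V, the device is in saturation.
I_D = ½ k_n V_ov² = 0.5 × 1.99 × 1.05² = 1.1 mA.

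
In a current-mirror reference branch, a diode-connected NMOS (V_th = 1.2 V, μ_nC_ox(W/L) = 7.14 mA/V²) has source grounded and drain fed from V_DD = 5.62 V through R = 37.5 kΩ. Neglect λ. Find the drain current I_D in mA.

I_D = 0.113 mA

With gate tied to drain, V_GS = V_DS ≥ V_GS − V_th, so the device is in saturation.
KCL at the drain: ½ k_n (V_GS − V_th)² = (V_DD − V_GS)/R.
Let x = V_GS − 1.2. Then 134 x² + x − 4.42 = 0, giving x = 0.178 V (positive root), so V_GS = 1.38 V.
I_D = (V_DD − V_GS)/R = (5.62 − 1.38) / 37.5 = 0.113 mA.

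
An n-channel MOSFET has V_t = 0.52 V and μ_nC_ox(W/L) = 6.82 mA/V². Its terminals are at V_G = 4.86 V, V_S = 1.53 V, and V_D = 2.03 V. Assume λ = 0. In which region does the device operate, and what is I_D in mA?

V_GS = V_G − V_S = 4.86 − 1.53 = 3.33 V; V_DS = V_D − V_S = 2.03 − 1.53 = 0.5 V.
V_ov = V_GS − V_t = 3.33 − 0.52 = 2.81 V.
Since V_DS = 0.5 V < V_ov = 2.81 V, the device is in the triode region.
I_D = k_n [V_ov · V_DS − ½ V_DS²] = 6.82 × [2.81 × 0.5 − 0.5 × 0.5²] = 8.73 mA.

Triode; I_D = 8.73 mA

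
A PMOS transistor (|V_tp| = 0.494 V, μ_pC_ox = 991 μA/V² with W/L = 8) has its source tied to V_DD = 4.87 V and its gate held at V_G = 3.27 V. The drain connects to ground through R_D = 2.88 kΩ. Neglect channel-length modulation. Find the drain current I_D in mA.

I_D = 1.62 mA

V_SG = V_DD − V_G = 4.87 − 3.27 = 1.6 V, so V_ov = 1.6 − 0.494 = 1.11 V.
k_p = μ_pC_ox · (W/L) = 7.928 mA/V².
Assume saturation: I_D = ½ k_p V_ov² = 0.5 × 7.928 × 1.11² = 4.85 mA, giving V_SD = V_DD − I_D R_D = 4.87 − 4.85 × 2.88 = -9.09 V.
But -9.09 V < V_ov = 1.11 V, so the device is actually in triode.
In triode I_D = k_p[V_ov V_SD − ½ V_SD²] and I_D = (V_DD − V_SD)/R_D. Equating: 11.4 V_SD² − 26.25 V_SD + 4.87 = 0, giving V_SD = 0.204 V (the root below V_ov).
I_D = (4.87 − 0.204) / 2.88 = 1.62 mA.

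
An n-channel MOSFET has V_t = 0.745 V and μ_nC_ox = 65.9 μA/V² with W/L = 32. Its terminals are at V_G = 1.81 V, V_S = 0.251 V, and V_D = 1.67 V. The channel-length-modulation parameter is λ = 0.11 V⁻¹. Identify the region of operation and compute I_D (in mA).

Saturation; I_D = 0.808 mA

V_GS = V_G − V_S = 1.81 − 0.251 = 1.56 V; V_DS = V_D − V_S = 1.67 − 0.251 = 1.42 V.
k_n = μ_nC_ox · (W/L) = 2.109 mA/V².
V_ov = V_GS − V_t = 1.56 − 0.745 = 0.814 V.
Since V_DS = 1.42 V ≥ V_ov = 0.814 V, the device is in saturation.
I_D = ½ k_n V_ov² (1 + λ V_DS) = 0.5 × 2.109 × 0.814² × (1 + 0.11 × 1.42) = 0.808 mA.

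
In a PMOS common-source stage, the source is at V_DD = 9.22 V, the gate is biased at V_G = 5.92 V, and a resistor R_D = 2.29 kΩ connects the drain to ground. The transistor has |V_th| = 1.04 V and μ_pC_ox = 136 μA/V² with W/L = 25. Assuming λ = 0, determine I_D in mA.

I_D = 3.78 mA

V_SG = V_DD − V_G = 9.22 − 5.92 = 3.3 V, so V_ov = 3.3 − 1.04 = 2.26 V.
k_p = μ_pC_ox · (W/L) = 3.4 mA/V².
Assume saturation: I_D = ½ k_p V_ov² = 0.5 × 3.4 × 2.26² = 8.68 mA, giving V_SD = V_DD − I_D R_D = 9.22 − 8.68 × 2.29 = -10.7 V.
But -10.7 V < V_ov = 2.26 V, so the device is actually in triode.
In triode I_D = k_p[V_ov V_SD − ½ V_SD²] and I_D = (V_DD − V_SD)/R_D. Equating: 3.89 V_SD² − 18.6 V_SD + 9.22 = 0, giving V_SD = 0.562 V (the root below V_ov).
I_D = (9.22 − 0.562) / 2.29 = 3.78 mA.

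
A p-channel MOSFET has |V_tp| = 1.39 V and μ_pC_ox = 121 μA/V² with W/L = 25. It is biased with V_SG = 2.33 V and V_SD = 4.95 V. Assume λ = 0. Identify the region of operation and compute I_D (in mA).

Saturation; I_D = 1.34 mA

k_p = μ_pC_ox · (W/L) = 3.025 mA/V².
V_ov = V_SG − |V_tp| = 2.33 − 1.39 = 0.94 V.
Since V_SD = 4.95 V ≥ V_ov = 0.94 V, the device is in saturation.
I_D = ½ k_p V_ov² = 0.5 × 3.025 × 0.94² = 1.34 mA.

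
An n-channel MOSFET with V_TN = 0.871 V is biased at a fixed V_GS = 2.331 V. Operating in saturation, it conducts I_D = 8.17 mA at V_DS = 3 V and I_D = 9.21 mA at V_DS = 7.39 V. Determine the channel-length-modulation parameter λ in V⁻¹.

With V_GS fixed, I_D ∝ (1 + λ V_DS) in saturation, so I_D2/I_D1 = (1 + λ V_DS2)/(1 + λ V_DS1).
9.21/8.17 = 1.127 = (1 + 7.39 λ)/(1 + 3 λ).
Solving: λ (I_D1 V_DS2 − I_D2 V_DS1) = I_D2 − I_D1, so λ = (9.21 − 8.17) / (8.17 × 7.39 − 9.21 × 3) = 1.04 / 32.7 = 0.0318 V⁻¹.

λ = 0.0318 V⁻¹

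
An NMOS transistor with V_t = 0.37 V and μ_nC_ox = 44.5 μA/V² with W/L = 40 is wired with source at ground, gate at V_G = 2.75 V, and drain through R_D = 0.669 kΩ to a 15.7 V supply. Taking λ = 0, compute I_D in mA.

I_D = 5.04 mA

V_GS = V_G = 2.75 V, so V_ov = 2.75 − 0.37 = 2.38 V.
k_n = μ_nC_ox · (W/L) = 1.78 mA/V².
Assume saturation: I_D = ½ k_n V_ov² = 0.5 × 1.78 × 2.38² = 5.04 mA, giving V_DS = V_DD − I_D R_D = 15.7 − 5.04 × 0.669 = 12.3 V.
V_DS = 12.3 V ≥ V_ov = 2.38 V, confirming saturation.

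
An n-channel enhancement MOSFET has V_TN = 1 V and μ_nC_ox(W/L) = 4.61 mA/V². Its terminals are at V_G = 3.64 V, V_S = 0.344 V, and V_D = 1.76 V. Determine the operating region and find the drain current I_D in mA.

V_GS = V_G − V_S = 3.64 − 0.344 = 3.3 V; V_DS = V_D − V_S = 1.76 − 0.344 = 1.42 V.
V_ov = V_GS − V_TN = 3.3 − 1 = 2.3 V.
Since V_DS = 1.42 V < V_ov = 2.3 V, the device is in the triode region.
I_D = k_n [V_ov · V_DS − ½ V_DS²] = 4.61 × [2.3 × 1.42 − 0.5 × 1.42²] = 10.4 mA.

Triode; I_D = 10.4 mA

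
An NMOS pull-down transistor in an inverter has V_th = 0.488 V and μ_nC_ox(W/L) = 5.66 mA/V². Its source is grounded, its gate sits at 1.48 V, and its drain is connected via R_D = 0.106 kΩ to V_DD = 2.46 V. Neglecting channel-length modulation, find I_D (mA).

I_D = 2.78 mA

V_GS = V_G = 1.48 V, so V_ov = 1.48 − 0.488 = 0.992 V.
Assume saturation: I_D = ½ k_n V_ov² = 0.5 × 5.66 × 0.992² = 2.78 mA, giving V_DS = V_DD − I_D R_D = 2.46 − 2.78 × 0.106 = 2.16 V.
V_DS = 2.16 V ≥ V_ov = 0.992 V, confirming saturation.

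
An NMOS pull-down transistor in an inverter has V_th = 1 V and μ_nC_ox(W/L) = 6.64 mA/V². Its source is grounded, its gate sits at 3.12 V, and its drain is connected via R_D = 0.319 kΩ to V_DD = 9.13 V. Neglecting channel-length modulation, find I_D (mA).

I_D = 14.9 mA

V_GS = V_G = 3.12 V, so V_ov = 3.12 − 1 = 2.12 V.
Assume saturation: I_D = ½ k_n V_ov² = 0.5 × 6.64 × 2.12² = 14.9 mA, giving V_DS = V_DD − I_D R_D = 9.13 − 14.9 × 0.319 = 4.37 V.
V_DS = 4.37 V ≥ V_ov = 2.12 V, confirming saturation.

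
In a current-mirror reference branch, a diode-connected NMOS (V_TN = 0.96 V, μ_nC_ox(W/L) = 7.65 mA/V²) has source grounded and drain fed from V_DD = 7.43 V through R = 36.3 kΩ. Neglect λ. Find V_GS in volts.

V_GS = 1.17 V

With gate tied to drain, V_GS = V_DS ≥ V_GS − V_TN, so the device is in saturation.
KCL at the drain: ½ k_n (V_GS − V_TN)² = (V_DD − V_GS)/R.
Let x = V_GS − 0.96. Then 139 x² + x − 6.47 = 0, giving x = 0.212 V (positive root), so V_GS = 1.17 V.
I_D = (V_DD − V_GS)/R = (7.43 − 1.17) / 36.3 = 0.172 mA.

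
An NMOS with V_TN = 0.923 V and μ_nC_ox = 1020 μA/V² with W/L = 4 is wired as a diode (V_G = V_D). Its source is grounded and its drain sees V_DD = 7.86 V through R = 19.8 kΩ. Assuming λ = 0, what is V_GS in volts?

V_GS = 1.33 V

With gate tied to drain, V_GS = V_DS ≥ V_GS − V_TN, so the device is in saturation.
k_n = μ_nC_ox · (W/L) = 4.08 mA/V².
KCL at the drain: ½ k_n (V_GS − V_TN)² = (V_DD − V_GS)/R.
Let x = V_GS − 0.923. Then 40.4 x² + x − 6.937 = 0, giving x = 0.402 V (positive root), so V_GS = 1.33 V.
I_D = (V_DD − V_GS)/R = (7.86 − 1.33) / 19.8 = 0.33 mA.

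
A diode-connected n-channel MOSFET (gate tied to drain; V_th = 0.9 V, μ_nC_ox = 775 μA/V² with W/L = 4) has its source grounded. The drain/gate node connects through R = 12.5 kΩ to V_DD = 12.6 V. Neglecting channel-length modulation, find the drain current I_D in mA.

I_D = 0.876 mA

With gate tied to drain, V_GS = V_DS ≥ V_GS − V_th, so the device is in saturation.
k_n = μ_nC_ox · (W/L) = 3.1 mA/V².
KCL at the drain: ½ k_n (V_GS − V_th)² = (V_DD − V_GS)/R.
Let x = V_GS − 0.9. Then 19.4 x² + x − 11.7 = 0, giving x = 0.752 V (positive root), so V_GS = 1.65 V.
I_D = (V_DD − V_GS)/R = (12.6 − 1.65) / 12.5 = 0.876 mA.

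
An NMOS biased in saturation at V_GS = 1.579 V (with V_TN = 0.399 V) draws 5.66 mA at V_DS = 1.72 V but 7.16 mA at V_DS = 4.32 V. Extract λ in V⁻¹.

λ = 0.124 V⁻¹

With V_GS fixed, I_D ∝ (1 + λ V_DS) in saturation, so I_D2/I_D1 = (1 + λ V_DS2)/(1 + λ V_DS1).
7.16/5.66 = 1.265 = (1 + 4.32 λ)/(1 + 1.72 λ).
Solving: λ (I_D1 V_DS2 − I_D2 V_DS1) = I_D2 − I_D1, so λ = (7.16 − 5.66) / (5.66 × 4.32 − 7.16 × 1.72) = 1.5 / 12.1 = 0.124 V⁻¹.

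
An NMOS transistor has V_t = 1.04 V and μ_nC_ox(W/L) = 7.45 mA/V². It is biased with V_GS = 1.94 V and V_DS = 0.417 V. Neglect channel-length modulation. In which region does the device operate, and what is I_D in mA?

V_ov = V_GS − V_t = 1.94 − 1.04 = 0.9 V.
Since V_DS = 0.417 V < V_ov = 0.9 V, the device is in the triode region.
I_D = k_n [V_ov · V_DS − ½ V_DS²] = 7.45 × [0.9 × 0.417 − 0.5 × 0.417²] = 2.15 mA.

Triode; I_D = 2.15 mA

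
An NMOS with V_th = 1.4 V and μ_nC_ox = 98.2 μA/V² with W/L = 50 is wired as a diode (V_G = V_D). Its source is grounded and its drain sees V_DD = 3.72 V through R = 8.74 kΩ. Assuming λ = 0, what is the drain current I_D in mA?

With gate tied to drain, V_GS = V_DS ≥ V_GS − V_th, so the device is in saturation.
k_n = μ_nC_ox · (W/L) = 4.91 mA/V².
KCL at the drain: ½ k_n (V_GS − V_th)² = (V_DD − V_GS)/R.
Let x = V_GS − 1.4. Then 21.5 x² + x − 2.32 = 0, giving x = 0.306 V (positive root), so V_GS = 1.71 V.
I_D = (V_DD − V_GS)/R = (3.72 − 1.71) / 8.74 = 0.23 mA.

I_D = 0.230 mA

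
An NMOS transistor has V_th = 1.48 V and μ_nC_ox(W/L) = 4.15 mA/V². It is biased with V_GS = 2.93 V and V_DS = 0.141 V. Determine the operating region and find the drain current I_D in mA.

Triode; I_D = 0.807 mA

V_ov = V_GS − V_th = 2.93 − 1.48 = 1.45 V.
Since V_DS = 0.141 V < V_ov = 1.45 V, the device is in the triode region.
I_D = k_n [V_ov · V_DS − ½ V_DS²] = 4.15 × [1.45 × 0.141 − 0.5 × 0.141²] = 0.807 mA.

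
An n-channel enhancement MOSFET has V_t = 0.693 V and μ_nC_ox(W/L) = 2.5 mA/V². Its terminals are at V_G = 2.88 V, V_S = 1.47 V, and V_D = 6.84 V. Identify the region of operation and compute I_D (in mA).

V_GS = V_G − V_S = 2.88 − 1.47 = 1.41 V; V_DS = V_D − V_S = 6.84 − 1.47 = 5.37 V.
V_ov = V_GS − V_t = 1.41 − 0.693 = 0.717 V.
Since V_DS = 5.37 V ≥ V_ov = 0.717 V, the device is in saturation.
I_D = ½ k_n V_ov² = 0.5 × 2.5 × 0.717² = 0.643 mA.

Saturation; I_D = 0.643 mA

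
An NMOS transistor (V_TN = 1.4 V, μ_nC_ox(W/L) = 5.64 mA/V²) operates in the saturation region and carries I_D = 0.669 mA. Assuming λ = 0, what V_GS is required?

In saturation I_D = ½ k_n (V_GS − V_TN)², so V_GS − V_TN = √(2 I_D / k_n) = √(2 × 0.669 / 5.64) = 0.487 V.
V_GS = 1.4 + 0.487 = 1.89 V.

V_GS = 1.89 V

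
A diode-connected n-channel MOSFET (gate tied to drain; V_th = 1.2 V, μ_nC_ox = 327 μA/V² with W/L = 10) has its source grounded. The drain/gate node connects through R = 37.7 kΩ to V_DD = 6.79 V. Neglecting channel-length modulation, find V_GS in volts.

V_GS = 1.49 V

With gate tied to drain, V_GS = V_DS ≥ V_GS − V_th, so the device is in saturation.
k_n = μ_nC_ox · (W/L) = 3.27 mA/V².
KCL at the drain: ½ k_n (V_GS − V_th)² = (V_DD − V_GS)/R.
Let x = V_GS − 1.2. Then 61.6 x² + x − 5.59 = 0, giving x = 0.293 V (positive root), so V_GS = 1.49 V.
I_D = (V_DD − V_GS)/R = (6.79 − 1.49) / 37.7 = 0.141 mA.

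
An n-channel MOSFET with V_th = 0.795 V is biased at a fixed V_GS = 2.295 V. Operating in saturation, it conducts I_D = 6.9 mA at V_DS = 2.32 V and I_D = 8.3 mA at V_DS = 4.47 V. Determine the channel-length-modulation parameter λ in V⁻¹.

With V_GS fixed, I_D ∝ (1 + λ V_DS) in saturation, so I_D2/I_D1 = (1 + λ V_DS2)/(1 + λ V_DS1).
8.3/6.9 = 1.203 = (1 + 4.47 λ)/(1 + 2.32 λ).
Solving: λ (I_D1 V_DS2 − I_D2 V_DS1) = I_D2 − I_D1, so λ = (8.3 − 6.9) / (6.9 × 4.47 − 8.3 × 2.32) = 1.4 / 11.6 = 0.121 V⁻¹.

λ = 0.121 V⁻¹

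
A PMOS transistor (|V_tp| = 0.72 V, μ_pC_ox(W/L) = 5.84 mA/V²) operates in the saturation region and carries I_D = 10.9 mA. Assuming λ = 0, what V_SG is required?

V_SG = 2.65 V

In saturation I_D = ½ k_p (V_SG − |V_tp|)², so V_SG − |V_tp| = √(2 I_D / k_p) = √(2 × 10.9 / 5.84) = 1.93 V.
V_SG = 0.72 + 1.93 = 2.65 V.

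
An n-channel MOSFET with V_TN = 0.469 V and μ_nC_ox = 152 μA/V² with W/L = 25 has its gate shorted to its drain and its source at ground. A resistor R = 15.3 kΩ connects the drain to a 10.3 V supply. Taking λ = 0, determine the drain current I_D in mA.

With gate tied to drain, V_GS = V_DS ≥ V_GS − V_TN, so the device is in saturation.
k_n = μ_nC_ox · (W/L) = 3.8 mA/V².
KCL at the drain: ½ k_n (V_GS − V_TN)² = (V_DD − V_GS)/R.
Let x = V_GS − 0.469. Then 29.1 x² + x − 9.831 = 0, giving x = 0.565 V (positive root), so V_GS = 1.03 V.
I_D = (V_DD − V_GS)/R = (10.3 − 1.03) / 15.3 = 0.606 mA.

I_D = 0.606 mA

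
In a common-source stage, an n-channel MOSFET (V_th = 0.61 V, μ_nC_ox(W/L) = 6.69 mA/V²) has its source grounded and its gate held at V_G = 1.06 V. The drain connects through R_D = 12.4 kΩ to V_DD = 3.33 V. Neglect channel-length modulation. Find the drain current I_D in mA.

I_D = 0.261 mA

V_GS = V_G = 1.06 V, so V_ov = 1.06 − 0.61 = 0.45 V.
Assume saturation: I_D = ½ k_n V_ov² = 0.5 × 6.69 × 0.45² = 0.677 mA, giving V_DS = V_DD − I_D R_D = 3.33 − 0.677 × 12.4 = -5.07 V.
But -5.07 V < V_ov = 0.45 V, so the device is actually in triode.
In triode I_D = k_n[V_ov V_DS − ½ V_DS²] and I_D = (V_DD − V_DS)/R_D. Equating: 41.5 V_DS² − 38.33 V_DS + 3.33 = 0, giving V_DS = 0.0971 V (the root below V_ov).
I_D = (3.33 − 0.0971) / 12.4 = 0.261 mA.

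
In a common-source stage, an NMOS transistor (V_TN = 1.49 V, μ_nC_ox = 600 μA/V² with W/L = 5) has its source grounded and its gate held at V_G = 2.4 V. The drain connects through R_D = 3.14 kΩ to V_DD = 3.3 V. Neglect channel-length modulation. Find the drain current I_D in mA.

I_D = 0.911 mA

V_GS = V_G = 2.4 V, so V_ov = 2.4 − 1.49 = 0.91 V.
k_n = μ_nC_ox · (W/L) = 3 mA/V².
Assume saturation: I_D = ½ k_n V_ov² = 0.5 × 3 × 0.91² = 1.24 mA, giving V_DS = V_DD − I_D R_D = 3.3 − 1.24 × 3.14 = -0.6 V.
But -0.6 V < V_ov = 0.91 V, so the device is actually in triode.
In triode I_D = k_n[V_ov V_DS − ½ V_DS²] and I_D = (V_DD − V_DS)/R_D. Equating: 4.71 V_DS² − 9.572 V_DS + 3.3 = 0, giving V_DS = 0.44 V (the root below V_ov).
I_D = (3.3 − 0.44) / 3.14 = 0.911 mA.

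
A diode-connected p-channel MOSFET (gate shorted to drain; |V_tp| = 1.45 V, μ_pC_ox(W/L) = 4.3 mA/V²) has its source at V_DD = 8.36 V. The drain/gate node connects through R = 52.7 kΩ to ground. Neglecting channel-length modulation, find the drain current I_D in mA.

With gate tied to drain, V_SG = V_SD ≥ V_SG − |V_tp|, so the device is in saturation.
KCL at the drain: ½ k_p (V_SG − |V_tp|)² = (V_DD − V_SG)/R.
Let x = V_SG − 1.45. Then 113 x² + x − 6.91 = 0, giving x = 0.243 V (positive root), so V_SG = 1.69 V.
I_D = (V_DD − V_SG)/R = (8.36 − 1.69) / 52.7 = 0.127 mA.

I_D = 0.127 mA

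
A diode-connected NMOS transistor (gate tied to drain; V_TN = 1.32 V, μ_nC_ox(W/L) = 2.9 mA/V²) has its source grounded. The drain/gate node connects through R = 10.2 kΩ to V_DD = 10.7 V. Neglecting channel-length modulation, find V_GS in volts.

With gate tied to drain, V_GS = V_DS ≥ V_GS − V_TN, so the device is in saturation.
KCL at the drain: ½ k_n (V_GS − V_TN)² = (V_DD − V_GS)/R.
Let x = V_GS − 1.32. Then 14.8 x² + x − 9.38 = 0, giving x = 0.763 V (positive root), so V_GS = 2.08 V.
I_D = (V_DD − V_GS)/R = (10.7 − 2.08) / 10.2 = 0.845 mA.

V_GS = 2.08 V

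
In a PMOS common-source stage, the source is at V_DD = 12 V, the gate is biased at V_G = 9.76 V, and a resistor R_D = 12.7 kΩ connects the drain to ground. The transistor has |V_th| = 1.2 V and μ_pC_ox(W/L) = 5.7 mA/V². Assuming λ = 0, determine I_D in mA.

V_SG = V_DD − V_G = 12 − 9.76 = 2.24 V, so V_ov = 2.24 − 1.2 = 1.04 V.
Assume saturation: I_D = ½ k_p V_ov² = 0.5 × 5.7 × 1.04² = 3.08 mA, giving V_SD = V_DD − I_D R_D = 12 − 3.08 × 12.7 = -27.1 V.
But -27.1 V < V_ov = 1.04 V, so the device is actually in triode.
In triode I_D = k_p[V_ov V_SD − ½ V_SD²] and I_D = (V_DD − V_SD)/R_D. Equating: 36.2 V_SD² − 76.29 V_SD + 12 = 0, giving V_SD = 0.171 V (the root below V_ov).
I_D = (12 − 0.171) / 12.7 = 0.931 mA.

I_D = 0.931 mA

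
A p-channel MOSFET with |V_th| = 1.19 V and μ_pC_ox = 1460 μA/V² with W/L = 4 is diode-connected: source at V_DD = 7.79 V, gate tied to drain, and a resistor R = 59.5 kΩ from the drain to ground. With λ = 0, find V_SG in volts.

With gate tied to drain, V_SG = V_SD ≥ V_SG − |V_th|, so the device is in saturation.
k_p = μ_pC_ox · (W/L) = 5.84 mA/V².
KCL at the drain: ½ k_p (V_SG − |V_th|)² = (V_DD − V_SG)/R.
Let x = V_SG − 1.19. Then 174 x² + x − 6.6 = 0, giving x = 0.192 V (positive root), so V_SG = 1.38 V.
I_D = (V_DD − V_SG)/R = (7.79 − 1.38) / 59.5 = 0.108 mA.

V_SG = 1.38 V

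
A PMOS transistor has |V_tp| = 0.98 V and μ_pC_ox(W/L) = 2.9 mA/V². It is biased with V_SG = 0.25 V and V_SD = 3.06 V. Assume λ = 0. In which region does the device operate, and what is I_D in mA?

V_SG = 0.25 V < |V_tp| = 0.98 V, so the transistor is in cutoff.

Cutoff; I_D = 0 mA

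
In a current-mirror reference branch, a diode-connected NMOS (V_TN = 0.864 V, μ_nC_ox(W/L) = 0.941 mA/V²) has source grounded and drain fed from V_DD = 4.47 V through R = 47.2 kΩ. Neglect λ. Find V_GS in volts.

With gate tied to drain, V_GS = V_DS ≥ V_GS − V_TN, so the device is in saturation.
KCL at the drain: ½ k_n (V_GS − V_TN)² = (V_DD − V_GS)/R.
Let x = V_GS − 0.864. Then 22.2 x² + x − 3.606 = 0, giving x = 0.381 V (positive root), so V_GS = 1.25 V.
I_D = (V_DD − V_GS)/R = (4.47 − 1.25) / 47.2 = 0.0683 mA.

V_GS = 1.25 V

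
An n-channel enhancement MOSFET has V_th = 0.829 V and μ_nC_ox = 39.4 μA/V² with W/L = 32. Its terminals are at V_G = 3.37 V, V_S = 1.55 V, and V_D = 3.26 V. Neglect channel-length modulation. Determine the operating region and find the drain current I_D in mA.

Saturation; I_D = 0.619 mA

V_GS = V_G − V_S = 3.37 − 1.55 = 1.82 V; V_DS = V_D − V_S = 3.26 − 1.55 = 1.71 V.
k_n = μ_nC_ox · (W/L) = 1.261 mA/V².
V_ov = V_GS − V_th = 1.82 − 0.829 = 0.991 V.
Since V_DS = 1.71 V ≥ V_ov = 0.991 V, the device is in saturation.
I_D = ½ k_n V_ov² = 0.5 × 1.261 × 0.991² = 0.619 mA.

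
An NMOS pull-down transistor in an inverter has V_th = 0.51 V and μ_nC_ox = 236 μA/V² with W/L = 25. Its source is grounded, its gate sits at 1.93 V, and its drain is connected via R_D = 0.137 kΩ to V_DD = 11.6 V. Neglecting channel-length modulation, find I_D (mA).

I_D = 5.95 mA

V_GS = V_G = 1.93 V, so V_ov = 1.93 − 0.51 = 1.42 V.
k_n = μ_nC_ox · (W/L) = 5.9 mA/V².
Assume saturation: I_D = ½ k_n V_ov² = 0.5 × 5.9 × 1.42² = 5.95 mA, giving V_DS = V_DD − I_D R_D = 11.6 − 5.95 × 0.137 = 10.8 V.
V_DS = 10.8 V ≥ V_ov = 1.42 V, confirming saturation.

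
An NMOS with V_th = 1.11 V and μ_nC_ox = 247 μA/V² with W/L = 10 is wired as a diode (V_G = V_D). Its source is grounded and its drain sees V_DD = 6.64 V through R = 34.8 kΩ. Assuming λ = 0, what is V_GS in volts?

With gate tied to drain, V_GS = V_DS ≥ V_GS − V_th, so the device is in saturation.
k_n = μ_nC_ox · (W/L) = 2.47 mA/V².
KCL at the drain: ½ k_n (V_GS − V_th)² = (V_DD − V_GS)/R.
Let x = V_GS − 1.11. Then 43 x² + x − 5.53 = 0, giving x = 0.347 V (positive root), so V_GS = 1.46 V.
I_D = (V_DD − V_GS)/R = (6.64 − 1.46) / 34.8 = 0.149 mA.

V_GS = 1.46 V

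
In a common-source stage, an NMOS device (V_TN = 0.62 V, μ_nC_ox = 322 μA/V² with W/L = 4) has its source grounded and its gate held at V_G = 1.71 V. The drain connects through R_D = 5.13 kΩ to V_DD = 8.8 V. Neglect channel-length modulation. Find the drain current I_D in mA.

V_GS = V_G = 1.71 V, so V_ov = 1.71 − 0.62 = 1.09 V.
k_n = μ_nC_ox · (W/L) = 1.288 mA/V².
Assume saturation: I_D = ½ k_n V_ov² = 0.5 × 1.288 × 1.09² = 0.765 mA, giving V_DS = V_DD − I_D R_D = 8.8 − 0.765 × 5.13 = 4.87 V.
V_DS = 4.87 V ≥ V_ov = 1.09 V, confirming saturation.

I_D = 0.765 mA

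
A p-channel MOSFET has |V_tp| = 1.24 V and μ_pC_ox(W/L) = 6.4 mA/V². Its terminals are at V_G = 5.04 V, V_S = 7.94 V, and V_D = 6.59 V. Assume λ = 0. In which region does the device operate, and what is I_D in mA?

V_SG = V_S − V_G = 7.94 − 5.04 = 2.9 V; V_SD = V_S − V_D = 7.94 − 6.59 = 1.35 V.
V_ov = V_SG − |V_tp| = 2.9 − 1.24 = 1.66 V.
Since V_SD = 1.35 V < V_ov = 1.66 V, the device is in the triode region.
I_D = k_p [V_ov · V_SD − ½ V_SD²] = 6.4 × [1.66 × 1.35 − 0.5 × 1.35²] = 8.51 mA.

Triode; I_D = 8.51 mA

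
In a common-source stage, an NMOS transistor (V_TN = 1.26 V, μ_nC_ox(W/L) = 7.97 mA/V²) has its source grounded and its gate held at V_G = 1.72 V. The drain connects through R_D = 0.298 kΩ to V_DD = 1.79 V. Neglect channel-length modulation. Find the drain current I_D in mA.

V_GS = V_G = 1.72 V, so V_ov = 1.72 − 1.26 = 0.46 V.
Assume saturation: I_D = ½ k_n V_ov² = 0.5 × 7.97 × 0.46² = 0.843 mA, giving V_DS = V_DD − I_D R_D = 1.79 − 0.843 × 0.298 = 1.54 V.
V_DS = 1.54 V ≥ V_ov = 0.46 V, confirming saturation.

I_D = 0.843 mA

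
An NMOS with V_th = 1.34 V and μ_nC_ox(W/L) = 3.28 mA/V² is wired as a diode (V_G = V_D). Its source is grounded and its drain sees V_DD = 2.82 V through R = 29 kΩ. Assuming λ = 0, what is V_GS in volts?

With gate tied to drain, V_GS = V_DS ≥ V_GS − V_th, so the device is in saturation.
KCL at the drain: ½ k_n (V_GS − V_th)² = (V_DD − V_GS)/R.
Let x = V_GS − 1.34. Then 47.6 x² + x − 1.48 = 0, giving x = 0.166 V (positive root), so V_GS = 1.51 V.
I_D = (V_DD − V_GS)/R = (2.82 − 1.51) / 29 = 0.0453 mA.

V_GS = 1.51 V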